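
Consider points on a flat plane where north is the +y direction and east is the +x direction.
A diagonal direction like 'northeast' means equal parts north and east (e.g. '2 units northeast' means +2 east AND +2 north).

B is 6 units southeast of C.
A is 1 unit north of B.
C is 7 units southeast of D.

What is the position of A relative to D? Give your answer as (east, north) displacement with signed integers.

Answer: A is at (east=13, north=-12) relative to D.

Derivation:
Place D at the origin (east=0, north=0).
  C is 7 units southeast of D: delta (east=+7, north=-7); C at (east=7, north=-7).
  B is 6 units southeast of C: delta (east=+6, north=-6); B at (east=13, north=-13).
  A is 1 unit north of B: delta (east=+0, north=+1); A at (east=13, north=-12).
Therefore A relative to D: (east=13, north=-12).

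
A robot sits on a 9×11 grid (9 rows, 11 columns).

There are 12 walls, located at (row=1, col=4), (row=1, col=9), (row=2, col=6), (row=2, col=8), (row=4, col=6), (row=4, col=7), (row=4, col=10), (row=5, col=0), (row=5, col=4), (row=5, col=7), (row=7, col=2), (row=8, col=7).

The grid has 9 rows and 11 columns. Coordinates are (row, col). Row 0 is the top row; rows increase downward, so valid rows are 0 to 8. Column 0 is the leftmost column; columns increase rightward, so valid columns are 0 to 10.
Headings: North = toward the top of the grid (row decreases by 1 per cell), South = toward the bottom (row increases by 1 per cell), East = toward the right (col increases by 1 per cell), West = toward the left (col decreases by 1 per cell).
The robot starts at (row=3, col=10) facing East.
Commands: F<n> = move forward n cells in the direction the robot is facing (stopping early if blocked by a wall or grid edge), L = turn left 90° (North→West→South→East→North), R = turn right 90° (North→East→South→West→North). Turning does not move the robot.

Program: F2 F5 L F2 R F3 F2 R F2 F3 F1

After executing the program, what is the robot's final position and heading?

Start: (row=3, col=10), facing East
  F2: move forward 0/2 (blocked), now at (row=3, col=10)
  F5: move forward 0/5 (blocked), now at (row=3, col=10)
  L: turn left, now facing North
  F2: move forward 2, now at (row=1, col=10)
  R: turn right, now facing East
  F3: move forward 0/3 (blocked), now at (row=1, col=10)
  F2: move forward 0/2 (blocked), now at (row=1, col=10)
  R: turn right, now facing South
  F2: move forward 2, now at (row=3, col=10)
  F3: move forward 0/3 (blocked), now at (row=3, col=10)
  F1: move forward 0/1 (blocked), now at (row=3, col=10)
Final: (row=3, col=10), facing South

Answer: Final position: (row=3, col=10), facing South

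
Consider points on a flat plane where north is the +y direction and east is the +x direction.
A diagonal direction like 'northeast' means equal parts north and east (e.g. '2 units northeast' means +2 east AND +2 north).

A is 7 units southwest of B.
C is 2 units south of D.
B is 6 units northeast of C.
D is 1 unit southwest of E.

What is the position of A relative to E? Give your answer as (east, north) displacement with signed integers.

Place E at the origin (east=0, north=0).
  D is 1 unit southwest of E: delta (east=-1, north=-1); D at (east=-1, north=-1).
  C is 2 units south of D: delta (east=+0, north=-2); C at (east=-1, north=-3).
  B is 6 units northeast of C: delta (east=+6, north=+6); B at (east=5, north=3).
  A is 7 units southwest of B: delta (east=-7, north=-7); A at (east=-2, north=-4).
Therefore A relative to E: (east=-2, north=-4).

Answer: A is at (east=-2, north=-4) relative to E.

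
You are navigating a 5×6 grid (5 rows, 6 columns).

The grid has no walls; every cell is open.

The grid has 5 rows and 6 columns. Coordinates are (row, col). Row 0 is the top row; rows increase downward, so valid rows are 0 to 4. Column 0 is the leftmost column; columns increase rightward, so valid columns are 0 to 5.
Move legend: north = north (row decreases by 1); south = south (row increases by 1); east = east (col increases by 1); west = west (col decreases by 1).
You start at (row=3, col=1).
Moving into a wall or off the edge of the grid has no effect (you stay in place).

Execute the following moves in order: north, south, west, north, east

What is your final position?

Answer: Final position: (row=2, col=1)

Derivation:
Start: (row=3, col=1)
  north (north): (row=3, col=1) -> (row=2, col=1)
  south (south): (row=2, col=1) -> (row=3, col=1)
  west (west): (row=3, col=1) -> (row=3, col=0)
  north (north): (row=3, col=0) -> (row=2, col=0)
  east (east): (row=2, col=0) -> (row=2, col=1)
Final: (row=2, col=1)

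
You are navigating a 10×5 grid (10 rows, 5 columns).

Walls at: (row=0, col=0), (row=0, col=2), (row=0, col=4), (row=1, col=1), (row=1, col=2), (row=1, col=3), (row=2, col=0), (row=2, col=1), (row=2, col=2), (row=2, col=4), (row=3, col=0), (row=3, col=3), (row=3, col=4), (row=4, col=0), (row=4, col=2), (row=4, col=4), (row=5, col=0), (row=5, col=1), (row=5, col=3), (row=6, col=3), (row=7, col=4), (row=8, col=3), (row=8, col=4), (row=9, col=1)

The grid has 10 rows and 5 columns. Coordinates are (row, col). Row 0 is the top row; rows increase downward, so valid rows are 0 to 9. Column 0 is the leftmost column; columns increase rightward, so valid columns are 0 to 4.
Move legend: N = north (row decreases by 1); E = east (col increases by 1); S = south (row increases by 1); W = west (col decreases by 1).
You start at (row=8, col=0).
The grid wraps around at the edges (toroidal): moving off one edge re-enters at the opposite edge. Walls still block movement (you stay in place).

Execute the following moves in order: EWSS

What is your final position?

Start: (row=8, col=0)
  E (east): (row=8, col=0) -> (row=8, col=1)
  W (west): (row=8, col=1) -> (row=8, col=0)
  S (south): (row=8, col=0) -> (row=9, col=0)
  S (south): blocked, stay at (row=9, col=0)
Final: (row=9, col=0)

Answer: Final position: (row=9, col=0)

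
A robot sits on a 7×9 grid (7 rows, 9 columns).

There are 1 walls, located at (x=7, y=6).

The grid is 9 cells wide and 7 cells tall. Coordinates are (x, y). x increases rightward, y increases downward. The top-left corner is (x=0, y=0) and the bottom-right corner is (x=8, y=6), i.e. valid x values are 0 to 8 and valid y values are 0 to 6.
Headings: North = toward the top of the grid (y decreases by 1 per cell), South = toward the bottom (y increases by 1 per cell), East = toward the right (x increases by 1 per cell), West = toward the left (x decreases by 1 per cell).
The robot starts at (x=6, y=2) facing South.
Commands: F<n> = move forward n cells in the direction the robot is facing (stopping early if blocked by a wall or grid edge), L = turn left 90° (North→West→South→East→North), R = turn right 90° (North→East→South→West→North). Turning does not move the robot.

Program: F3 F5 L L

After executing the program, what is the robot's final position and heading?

Answer: Final position: (x=6, y=6), facing North

Derivation:
Start: (x=6, y=2), facing South
  F3: move forward 3, now at (x=6, y=5)
  F5: move forward 1/5 (blocked), now at (x=6, y=6)
  L: turn left, now facing East
  L: turn left, now facing North
Final: (x=6, y=6), facing North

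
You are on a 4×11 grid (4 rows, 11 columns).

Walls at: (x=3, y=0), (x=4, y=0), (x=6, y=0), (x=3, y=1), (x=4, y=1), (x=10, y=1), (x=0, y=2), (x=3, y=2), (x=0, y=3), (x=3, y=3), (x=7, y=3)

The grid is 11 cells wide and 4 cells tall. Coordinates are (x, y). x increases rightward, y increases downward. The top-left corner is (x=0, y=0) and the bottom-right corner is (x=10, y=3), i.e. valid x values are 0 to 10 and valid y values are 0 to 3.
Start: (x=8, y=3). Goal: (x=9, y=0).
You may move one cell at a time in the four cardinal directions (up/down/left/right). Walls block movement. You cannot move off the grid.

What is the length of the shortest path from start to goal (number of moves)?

Answer: Shortest path length: 4

Derivation:
BFS from (x=8, y=3) until reaching (x=9, y=0):
  Distance 0: (x=8, y=3)
  Distance 1: (x=8, y=2), (x=9, y=3)
  Distance 2: (x=8, y=1), (x=7, y=2), (x=9, y=2), (x=10, y=3)
  Distance 3: (x=8, y=0), (x=7, y=1), (x=9, y=1), (x=6, y=2), (x=10, y=2)
  Distance 4: (x=7, y=0), (x=9, y=0), (x=6, y=1), (x=5, y=2), (x=6, y=3)  <- goal reached here
One shortest path (4 moves): (x=8, y=3) -> (x=9, y=3) -> (x=9, y=2) -> (x=9, y=1) -> (x=9, y=0)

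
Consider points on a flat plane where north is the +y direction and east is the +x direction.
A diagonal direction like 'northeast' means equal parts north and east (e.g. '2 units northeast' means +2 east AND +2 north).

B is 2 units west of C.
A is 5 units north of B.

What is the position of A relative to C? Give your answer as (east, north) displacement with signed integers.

Place C at the origin (east=0, north=0).
  B is 2 units west of C: delta (east=-2, north=+0); B at (east=-2, north=0).
  A is 5 units north of B: delta (east=+0, north=+5); A at (east=-2, north=5).
Therefore A relative to C: (east=-2, north=5).

Answer: A is at (east=-2, north=5) relative to C.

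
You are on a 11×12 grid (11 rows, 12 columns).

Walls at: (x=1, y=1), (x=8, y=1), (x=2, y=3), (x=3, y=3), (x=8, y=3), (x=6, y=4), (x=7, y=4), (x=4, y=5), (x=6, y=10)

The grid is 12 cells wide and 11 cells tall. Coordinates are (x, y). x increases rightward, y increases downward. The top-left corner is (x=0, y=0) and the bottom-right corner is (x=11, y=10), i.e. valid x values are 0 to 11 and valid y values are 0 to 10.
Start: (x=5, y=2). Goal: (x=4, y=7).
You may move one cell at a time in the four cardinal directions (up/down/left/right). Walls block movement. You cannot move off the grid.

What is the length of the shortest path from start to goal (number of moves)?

Answer: Shortest path length: 6

Derivation:
BFS from (x=5, y=2) until reaching (x=4, y=7):
  Distance 0: (x=5, y=2)
  Distance 1: (x=5, y=1), (x=4, y=2), (x=6, y=2), (x=5, y=3)
  Distance 2: (x=5, y=0), (x=4, y=1), (x=6, y=1), (x=3, y=2), (x=7, y=2), (x=4, y=3), (x=6, y=3), (x=5, y=4)
  Distance 3: (x=4, y=0), (x=6, y=0), (x=3, y=1), (x=7, y=1), (x=2, y=2), (x=8, y=2), (x=7, y=3), (x=4, y=4), (x=5, y=5)
  Distance 4: (x=3, y=0), (x=7, y=0), (x=2, y=1), (x=1, y=2), (x=9, y=2), (x=3, y=4), (x=6, y=5), (x=5, y=6)
  Distance 5: (x=2, y=0), (x=8, y=0), (x=9, y=1), (x=0, y=2), (x=10, y=2), (x=1, y=3), (x=9, y=3), (x=2, y=4), (x=3, y=5), (x=7, y=5), (x=4, y=6), (x=6, y=6), (x=5, y=7)
  Distance 6: (x=1, y=0), (x=9, y=0), (x=0, y=1), (x=10, y=1), (x=11, y=2), (x=0, y=3), (x=10, y=3), (x=1, y=4), (x=9, y=4), (x=2, y=5), (x=8, y=5), (x=3, y=6), (x=7, y=6), (x=4, y=7), (x=6, y=7), (x=5, y=8)  <- goal reached here
One shortest path (6 moves): (x=5, y=2) -> (x=5, y=3) -> (x=5, y=4) -> (x=5, y=5) -> (x=5, y=6) -> (x=4, y=6) -> (x=4, y=7)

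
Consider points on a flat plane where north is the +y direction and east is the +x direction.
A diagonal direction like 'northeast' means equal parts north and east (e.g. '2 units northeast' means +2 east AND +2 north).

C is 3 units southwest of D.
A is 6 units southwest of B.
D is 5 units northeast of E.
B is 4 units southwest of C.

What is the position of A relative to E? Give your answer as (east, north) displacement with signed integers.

Answer: A is at (east=-8, north=-8) relative to E.

Derivation:
Place E at the origin (east=0, north=0).
  D is 5 units northeast of E: delta (east=+5, north=+5); D at (east=5, north=5).
  C is 3 units southwest of D: delta (east=-3, north=-3); C at (east=2, north=2).
  B is 4 units southwest of C: delta (east=-4, north=-4); B at (east=-2, north=-2).
  A is 6 units southwest of B: delta (east=-6, north=-6); A at (east=-8, north=-8).
Therefore A relative to E: (east=-8, north=-8).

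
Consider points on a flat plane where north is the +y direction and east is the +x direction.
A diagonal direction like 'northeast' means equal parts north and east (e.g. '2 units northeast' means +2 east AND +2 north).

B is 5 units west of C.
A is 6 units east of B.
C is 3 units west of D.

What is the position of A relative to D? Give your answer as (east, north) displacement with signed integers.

Answer: A is at (east=-2, north=0) relative to D.

Derivation:
Place D at the origin (east=0, north=0).
  C is 3 units west of D: delta (east=-3, north=+0); C at (east=-3, north=0).
  B is 5 units west of C: delta (east=-5, north=+0); B at (east=-8, north=0).
  A is 6 units east of B: delta (east=+6, north=+0); A at (east=-2, north=0).
Therefore A relative to D: (east=-2, north=0).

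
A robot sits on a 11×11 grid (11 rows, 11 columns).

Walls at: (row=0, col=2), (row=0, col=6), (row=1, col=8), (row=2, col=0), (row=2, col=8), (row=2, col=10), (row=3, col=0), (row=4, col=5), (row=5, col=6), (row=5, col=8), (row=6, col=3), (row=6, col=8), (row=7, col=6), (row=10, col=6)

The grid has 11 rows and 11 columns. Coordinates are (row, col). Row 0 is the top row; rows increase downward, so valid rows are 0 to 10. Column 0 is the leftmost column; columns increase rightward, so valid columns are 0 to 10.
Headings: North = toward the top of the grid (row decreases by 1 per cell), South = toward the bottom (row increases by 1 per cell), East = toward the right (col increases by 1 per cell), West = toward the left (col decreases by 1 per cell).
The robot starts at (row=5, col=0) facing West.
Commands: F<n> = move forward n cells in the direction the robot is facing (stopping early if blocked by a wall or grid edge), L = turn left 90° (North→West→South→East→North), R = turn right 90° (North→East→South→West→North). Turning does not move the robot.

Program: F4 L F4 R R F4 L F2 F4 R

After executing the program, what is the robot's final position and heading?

Answer: Final position: (row=5, col=0), facing North

Derivation:
Start: (row=5, col=0), facing West
  F4: move forward 0/4 (blocked), now at (row=5, col=0)
  L: turn left, now facing South
  F4: move forward 4, now at (row=9, col=0)
  R: turn right, now facing West
  R: turn right, now facing North
  F4: move forward 4, now at (row=5, col=0)
  L: turn left, now facing West
  F2: move forward 0/2 (blocked), now at (row=5, col=0)
  F4: move forward 0/4 (blocked), now at (row=5, col=0)
  R: turn right, now facing North
Final: (row=5, col=0), facing North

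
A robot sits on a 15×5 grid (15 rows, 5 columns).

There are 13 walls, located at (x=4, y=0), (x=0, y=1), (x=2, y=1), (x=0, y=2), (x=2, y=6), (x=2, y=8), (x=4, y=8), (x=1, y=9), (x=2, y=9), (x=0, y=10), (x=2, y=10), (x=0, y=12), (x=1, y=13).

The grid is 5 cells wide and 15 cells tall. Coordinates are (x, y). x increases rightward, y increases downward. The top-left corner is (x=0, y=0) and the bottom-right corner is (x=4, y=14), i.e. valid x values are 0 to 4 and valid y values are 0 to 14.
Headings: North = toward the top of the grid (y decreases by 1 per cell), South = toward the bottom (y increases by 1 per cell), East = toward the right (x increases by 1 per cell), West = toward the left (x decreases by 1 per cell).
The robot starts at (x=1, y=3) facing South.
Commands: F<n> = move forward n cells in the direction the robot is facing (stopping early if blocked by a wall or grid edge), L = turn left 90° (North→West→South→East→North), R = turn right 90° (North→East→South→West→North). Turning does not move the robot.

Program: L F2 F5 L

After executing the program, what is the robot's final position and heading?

Start: (x=1, y=3), facing South
  L: turn left, now facing East
  F2: move forward 2, now at (x=3, y=3)
  F5: move forward 1/5 (blocked), now at (x=4, y=3)
  L: turn left, now facing North
Final: (x=4, y=3), facing North

Answer: Final position: (x=4, y=3), facing North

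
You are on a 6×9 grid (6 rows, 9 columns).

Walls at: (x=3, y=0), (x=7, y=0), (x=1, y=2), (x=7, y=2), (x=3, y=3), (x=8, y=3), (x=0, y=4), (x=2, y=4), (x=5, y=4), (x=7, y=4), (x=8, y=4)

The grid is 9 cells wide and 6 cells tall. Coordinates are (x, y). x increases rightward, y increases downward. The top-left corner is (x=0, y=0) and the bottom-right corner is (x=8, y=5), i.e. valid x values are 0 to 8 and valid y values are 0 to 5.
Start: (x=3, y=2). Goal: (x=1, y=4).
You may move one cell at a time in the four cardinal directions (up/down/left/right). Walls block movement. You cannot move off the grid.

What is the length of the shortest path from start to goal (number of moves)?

BFS from (x=3, y=2) until reaching (x=1, y=4):
  Distance 0: (x=3, y=2)
  Distance 1: (x=3, y=1), (x=2, y=2), (x=4, y=2)
  Distance 2: (x=2, y=1), (x=4, y=1), (x=5, y=2), (x=2, y=3), (x=4, y=3)
  Distance 3: (x=2, y=0), (x=4, y=0), (x=1, y=1), (x=5, y=1), (x=6, y=2), (x=1, y=3), (x=5, y=3), (x=4, y=4)
  Distance 4: (x=1, y=0), (x=5, y=0), (x=0, y=1), (x=6, y=1), (x=0, y=3), (x=6, y=3), (x=1, y=4), (x=3, y=4), (x=4, y=5)  <- goal reached here
One shortest path (4 moves): (x=3, y=2) -> (x=2, y=2) -> (x=2, y=3) -> (x=1, y=3) -> (x=1, y=4)

Answer: Shortest path length: 4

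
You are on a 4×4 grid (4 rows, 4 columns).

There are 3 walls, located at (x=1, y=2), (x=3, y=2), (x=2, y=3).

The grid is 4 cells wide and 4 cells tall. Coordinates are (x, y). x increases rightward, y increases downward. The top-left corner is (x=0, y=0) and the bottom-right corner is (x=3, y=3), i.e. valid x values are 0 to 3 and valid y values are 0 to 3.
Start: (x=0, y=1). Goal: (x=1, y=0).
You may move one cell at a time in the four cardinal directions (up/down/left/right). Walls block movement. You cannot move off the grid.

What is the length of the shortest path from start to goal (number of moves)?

BFS from (x=0, y=1) until reaching (x=1, y=0):
  Distance 0: (x=0, y=1)
  Distance 1: (x=0, y=0), (x=1, y=1), (x=0, y=2)
  Distance 2: (x=1, y=0), (x=2, y=1), (x=0, y=3)  <- goal reached here
One shortest path (2 moves): (x=0, y=1) -> (x=1, y=1) -> (x=1, y=0)

Answer: Shortest path length: 2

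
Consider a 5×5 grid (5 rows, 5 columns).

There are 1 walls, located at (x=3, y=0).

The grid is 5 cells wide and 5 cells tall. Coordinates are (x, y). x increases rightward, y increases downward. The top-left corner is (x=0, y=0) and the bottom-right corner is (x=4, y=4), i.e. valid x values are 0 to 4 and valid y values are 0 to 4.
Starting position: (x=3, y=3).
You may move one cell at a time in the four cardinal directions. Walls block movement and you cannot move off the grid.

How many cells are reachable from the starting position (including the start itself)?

Answer: Reachable cells: 24

Derivation:
BFS flood-fill from (x=3, y=3):
  Distance 0: (x=3, y=3)
  Distance 1: (x=3, y=2), (x=2, y=3), (x=4, y=3), (x=3, y=4)
  Distance 2: (x=3, y=1), (x=2, y=2), (x=4, y=2), (x=1, y=3), (x=2, y=4), (x=4, y=4)
  Distance 3: (x=2, y=1), (x=4, y=1), (x=1, y=2), (x=0, y=3), (x=1, y=4)
  Distance 4: (x=2, y=0), (x=4, y=0), (x=1, y=1), (x=0, y=2), (x=0, y=4)
  Distance 5: (x=1, y=0), (x=0, y=1)
  Distance 6: (x=0, y=0)
Total reachable: 24 (grid has 24 open cells total)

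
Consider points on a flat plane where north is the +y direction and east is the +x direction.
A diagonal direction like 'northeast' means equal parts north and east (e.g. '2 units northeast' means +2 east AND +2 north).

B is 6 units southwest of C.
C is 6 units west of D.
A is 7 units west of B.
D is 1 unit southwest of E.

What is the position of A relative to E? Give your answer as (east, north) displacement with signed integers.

Answer: A is at (east=-20, north=-7) relative to E.

Derivation:
Place E at the origin (east=0, north=0).
  D is 1 unit southwest of E: delta (east=-1, north=-1); D at (east=-1, north=-1).
  C is 6 units west of D: delta (east=-6, north=+0); C at (east=-7, north=-1).
  B is 6 units southwest of C: delta (east=-6, north=-6); B at (east=-13, north=-7).
  A is 7 units west of B: delta (east=-7, north=+0); A at (east=-20, north=-7).
Therefore A relative to E: (east=-20, north=-7).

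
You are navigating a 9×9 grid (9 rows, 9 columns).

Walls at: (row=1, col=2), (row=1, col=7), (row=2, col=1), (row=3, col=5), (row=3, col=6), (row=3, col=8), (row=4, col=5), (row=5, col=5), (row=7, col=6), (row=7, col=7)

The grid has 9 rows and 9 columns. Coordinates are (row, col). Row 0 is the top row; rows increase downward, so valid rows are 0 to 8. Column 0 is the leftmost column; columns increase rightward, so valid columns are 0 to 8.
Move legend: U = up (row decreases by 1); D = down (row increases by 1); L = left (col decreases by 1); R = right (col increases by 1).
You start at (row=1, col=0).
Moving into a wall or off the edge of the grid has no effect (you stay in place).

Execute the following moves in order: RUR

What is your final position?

Start: (row=1, col=0)
  R (right): (row=1, col=0) -> (row=1, col=1)
  U (up): (row=1, col=1) -> (row=0, col=1)
  R (right): (row=0, col=1) -> (row=0, col=2)
Final: (row=0, col=2)

Answer: Final position: (row=0, col=2)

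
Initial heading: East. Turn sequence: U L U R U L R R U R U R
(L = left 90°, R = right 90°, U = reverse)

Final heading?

Start: East
  U (U-turn (180°)) -> West
  L (left (90° counter-clockwise)) -> South
  U (U-turn (180°)) -> North
  R (right (90° clockwise)) -> East
  U (U-turn (180°)) -> West
  L (left (90° counter-clockwise)) -> South
  R (right (90° clockwise)) -> West
  R (right (90° clockwise)) -> North
  U (U-turn (180°)) -> South
  R (right (90° clockwise)) -> West
  U (U-turn (180°)) -> East
  R (right (90° clockwise)) -> South
Final: South

Answer: Final heading: South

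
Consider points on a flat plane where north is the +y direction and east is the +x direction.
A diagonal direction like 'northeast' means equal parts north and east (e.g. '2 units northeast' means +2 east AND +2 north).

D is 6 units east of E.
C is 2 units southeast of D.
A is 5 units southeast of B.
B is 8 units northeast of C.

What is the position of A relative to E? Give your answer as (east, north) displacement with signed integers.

Place E at the origin (east=0, north=0).
  D is 6 units east of E: delta (east=+6, north=+0); D at (east=6, north=0).
  C is 2 units southeast of D: delta (east=+2, north=-2); C at (east=8, north=-2).
  B is 8 units northeast of C: delta (east=+8, north=+8); B at (east=16, north=6).
  A is 5 units southeast of B: delta (east=+5, north=-5); A at (east=21, north=1).
Therefore A relative to E: (east=21, north=1).

Answer: A is at (east=21, north=1) relative to E.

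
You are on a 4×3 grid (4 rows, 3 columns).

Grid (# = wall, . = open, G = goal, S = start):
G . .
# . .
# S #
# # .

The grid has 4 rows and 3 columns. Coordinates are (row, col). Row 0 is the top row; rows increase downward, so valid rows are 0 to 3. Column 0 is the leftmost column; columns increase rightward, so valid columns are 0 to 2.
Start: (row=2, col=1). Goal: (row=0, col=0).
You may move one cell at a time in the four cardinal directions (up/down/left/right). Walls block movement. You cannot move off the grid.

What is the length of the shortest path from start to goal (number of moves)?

Answer: Shortest path length: 3

Derivation:
BFS from (row=2, col=1) until reaching (row=0, col=0):
  Distance 0: (row=2, col=1)
  Distance 1: (row=1, col=1)
  Distance 2: (row=0, col=1), (row=1, col=2)
  Distance 3: (row=0, col=0), (row=0, col=2)  <- goal reached here
One shortest path (3 moves): (row=2, col=1) -> (row=1, col=1) -> (row=0, col=1) -> (row=0, col=0)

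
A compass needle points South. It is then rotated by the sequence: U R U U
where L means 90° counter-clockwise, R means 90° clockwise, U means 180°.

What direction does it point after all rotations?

Answer: Final heading: East

Derivation:
Start: South
  U (U-turn (180°)) -> North
  R (right (90° clockwise)) -> East
  U (U-turn (180°)) -> West
  U (U-turn (180°)) -> East
Final: East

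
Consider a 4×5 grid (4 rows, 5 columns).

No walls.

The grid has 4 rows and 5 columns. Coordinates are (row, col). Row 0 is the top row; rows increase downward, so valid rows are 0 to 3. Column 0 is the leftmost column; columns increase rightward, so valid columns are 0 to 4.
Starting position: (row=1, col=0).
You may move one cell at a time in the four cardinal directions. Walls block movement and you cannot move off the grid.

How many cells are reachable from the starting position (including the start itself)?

Answer: Reachable cells: 20

Derivation:
BFS flood-fill from (row=1, col=0):
  Distance 0: (row=1, col=0)
  Distance 1: (row=0, col=0), (row=1, col=1), (row=2, col=0)
  Distance 2: (row=0, col=1), (row=1, col=2), (row=2, col=1), (row=3, col=0)
  Distance 3: (row=0, col=2), (row=1, col=3), (row=2, col=2), (row=3, col=1)
  Distance 4: (row=0, col=3), (row=1, col=4), (row=2, col=3), (row=3, col=2)
  Distance 5: (row=0, col=4), (row=2, col=4), (row=3, col=3)
  Distance 6: (row=3, col=4)
Total reachable: 20 (grid has 20 open cells total)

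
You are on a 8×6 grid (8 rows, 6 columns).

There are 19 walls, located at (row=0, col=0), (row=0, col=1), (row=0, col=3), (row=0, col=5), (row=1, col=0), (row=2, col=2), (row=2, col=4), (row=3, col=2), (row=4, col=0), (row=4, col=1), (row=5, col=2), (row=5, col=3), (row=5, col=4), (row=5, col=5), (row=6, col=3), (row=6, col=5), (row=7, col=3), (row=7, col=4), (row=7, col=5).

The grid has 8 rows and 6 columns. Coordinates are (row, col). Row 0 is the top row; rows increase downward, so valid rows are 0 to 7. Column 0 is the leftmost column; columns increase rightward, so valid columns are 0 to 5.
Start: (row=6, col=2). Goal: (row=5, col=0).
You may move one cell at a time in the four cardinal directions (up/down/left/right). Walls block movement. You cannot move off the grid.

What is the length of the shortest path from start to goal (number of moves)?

BFS from (row=6, col=2) until reaching (row=5, col=0):
  Distance 0: (row=6, col=2)
  Distance 1: (row=6, col=1), (row=7, col=2)
  Distance 2: (row=5, col=1), (row=6, col=0), (row=7, col=1)
  Distance 3: (row=5, col=0), (row=7, col=0)  <- goal reached here
One shortest path (3 moves): (row=6, col=2) -> (row=6, col=1) -> (row=6, col=0) -> (row=5, col=0)

Answer: Shortest path length: 3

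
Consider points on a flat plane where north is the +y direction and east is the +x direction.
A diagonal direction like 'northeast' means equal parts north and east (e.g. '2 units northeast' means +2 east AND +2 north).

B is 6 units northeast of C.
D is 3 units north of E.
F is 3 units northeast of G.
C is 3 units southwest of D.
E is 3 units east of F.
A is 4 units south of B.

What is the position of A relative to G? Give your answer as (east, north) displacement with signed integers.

Answer: A is at (east=9, north=5) relative to G.

Derivation:
Place G at the origin (east=0, north=0).
  F is 3 units northeast of G: delta (east=+3, north=+3); F at (east=3, north=3).
  E is 3 units east of F: delta (east=+3, north=+0); E at (east=6, north=3).
  D is 3 units north of E: delta (east=+0, north=+3); D at (east=6, north=6).
  C is 3 units southwest of D: delta (east=-3, north=-3); C at (east=3, north=3).
  B is 6 units northeast of C: delta (east=+6, north=+6); B at (east=9, north=9).
  A is 4 units south of B: delta (east=+0, north=-4); A at (east=9, north=5).
Therefore A relative to G: (east=9, north=5).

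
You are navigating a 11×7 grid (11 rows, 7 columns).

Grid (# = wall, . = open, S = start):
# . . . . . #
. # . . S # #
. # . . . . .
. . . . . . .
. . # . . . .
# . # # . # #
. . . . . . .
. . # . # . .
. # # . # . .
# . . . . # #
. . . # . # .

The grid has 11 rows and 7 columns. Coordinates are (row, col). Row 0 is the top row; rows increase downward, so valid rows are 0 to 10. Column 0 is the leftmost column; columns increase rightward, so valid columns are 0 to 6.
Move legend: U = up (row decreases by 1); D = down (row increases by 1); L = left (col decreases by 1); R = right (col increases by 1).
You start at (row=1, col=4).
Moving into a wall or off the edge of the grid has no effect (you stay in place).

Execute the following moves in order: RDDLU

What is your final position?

Start: (row=1, col=4)
  R (right): blocked, stay at (row=1, col=4)
  D (down): (row=1, col=4) -> (row=2, col=4)
  D (down): (row=2, col=4) -> (row=3, col=4)
  L (left): (row=3, col=4) -> (row=3, col=3)
  U (up): (row=3, col=3) -> (row=2, col=3)
Final: (row=2, col=3)

Answer: Final position: (row=2, col=3)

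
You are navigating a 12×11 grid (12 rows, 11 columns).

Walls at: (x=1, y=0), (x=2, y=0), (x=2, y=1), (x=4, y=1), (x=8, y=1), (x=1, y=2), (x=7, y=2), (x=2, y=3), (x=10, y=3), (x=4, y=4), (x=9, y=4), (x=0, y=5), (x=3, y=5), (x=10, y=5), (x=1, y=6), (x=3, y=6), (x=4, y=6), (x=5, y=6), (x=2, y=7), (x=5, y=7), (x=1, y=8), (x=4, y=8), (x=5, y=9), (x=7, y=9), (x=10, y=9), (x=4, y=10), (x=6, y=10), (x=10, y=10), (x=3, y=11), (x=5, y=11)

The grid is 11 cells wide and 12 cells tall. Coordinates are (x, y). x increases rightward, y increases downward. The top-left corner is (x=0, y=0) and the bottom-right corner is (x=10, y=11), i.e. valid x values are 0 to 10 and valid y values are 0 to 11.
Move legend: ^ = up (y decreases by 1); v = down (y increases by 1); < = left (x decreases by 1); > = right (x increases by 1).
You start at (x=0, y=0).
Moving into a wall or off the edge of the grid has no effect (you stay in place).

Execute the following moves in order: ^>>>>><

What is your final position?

Answer: Final position: (x=0, y=0)

Derivation:
Start: (x=0, y=0)
  ^ (up): blocked, stay at (x=0, y=0)
  [×5]> (right): blocked, stay at (x=0, y=0)
  < (left): blocked, stay at (x=0, y=0)
Final: (x=0, y=0)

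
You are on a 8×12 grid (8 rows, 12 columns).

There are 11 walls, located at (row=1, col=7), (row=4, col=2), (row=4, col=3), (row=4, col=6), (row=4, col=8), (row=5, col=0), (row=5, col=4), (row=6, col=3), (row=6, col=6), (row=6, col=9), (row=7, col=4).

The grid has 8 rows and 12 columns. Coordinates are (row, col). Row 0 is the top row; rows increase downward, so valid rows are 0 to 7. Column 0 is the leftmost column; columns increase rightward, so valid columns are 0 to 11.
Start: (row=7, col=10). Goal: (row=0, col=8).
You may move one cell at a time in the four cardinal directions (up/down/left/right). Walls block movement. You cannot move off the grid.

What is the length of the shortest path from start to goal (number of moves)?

Answer: Shortest path length: 9

Derivation:
BFS from (row=7, col=10) until reaching (row=0, col=8):
  Distance 0: (row=7, col=10)
  Distance 1: (row=6, col=10), (row=7, col=9), (row=7, col=11)
  Distance 2: (row=5, col=10), (row=6, col=11), (row=7, col=8)
  Distance 3: (row=4, col=10), (row=5, col=9), (row=5, col=11), (row=6, col=8), (row=7, col=7)
  Distance 4: (row=3, col=10), (row=4, col=9), (row=4, col=11), (row=5, col=8), (row=6, col=7), (row=7, col=6)
  Distance 5: (row=2, col=10), (row=3, col=9), (row=3, col=11), (row=5, col=7), (row=7, col=5)
  Distance 6: (row=1, col=10), (row=2, col=9), (row=2, col=11), (row=3, col=8), (row=4, col=7), (row=5, col=6), (row=6, col=5)
  Distance 7: (row=0, col=10), (row=1, col=9), (row=1, col=11), (row=2, col=8), (row=3, col=7), (row=5, col=5), (row=6, col=4)
  Distance 8: (row=0, col=9), (row=0, col=11), (row=1, col=8), (row=2, col=7), (row=3, col=6), (row=4, col=5)
  Distance 9: (row=0, col=8), (row=2, col=6), (row=3, col=5), (row=4, col=4)  <- goal reached here
One shortest path (9 moves): (row=7, col=10) -> (row=6, col=10) -> (row=5, col=10) -> (row=5, col=9) -> (row=4, col=9) -> (row=3, col=9) -> (row=3, col=8) -> (row=2, col=8) -> (row=1, col=8) -> (row=0, col=8)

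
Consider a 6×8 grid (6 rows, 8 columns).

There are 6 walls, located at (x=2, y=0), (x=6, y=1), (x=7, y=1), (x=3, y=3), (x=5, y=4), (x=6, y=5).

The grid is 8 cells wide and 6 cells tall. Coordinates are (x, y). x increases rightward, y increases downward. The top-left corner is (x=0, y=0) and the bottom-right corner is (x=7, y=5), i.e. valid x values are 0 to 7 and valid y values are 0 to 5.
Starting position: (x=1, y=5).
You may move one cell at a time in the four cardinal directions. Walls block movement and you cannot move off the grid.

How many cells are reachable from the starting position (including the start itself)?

BFS flood-fill from (x=1, y=5):
  Distance 0: (x=1, y=5)
  Distance 1: (x=1, y=4), (x=0, y=5), (x=2, y=5)
  Distance 2: (x=1, y=3), (x=0, y=4), (x=2, y=4), (x=3, y=5)
  Distance 3: (x=1, y=2), (x=0, y=3), (x=2, y=3), (x=3, y=4), (x=4, y=5)
  Distance 4: (x=1, y=1), (x=0, y=2), (x=2, y=2), (x=4, y=4), (x=5, y=5)
  Distance 5: (x=1, y=0), (x=0, y=1), (x=2, y=1), (x=3, y=2), (x=4, y=3)
  Distance 6: (x=0, y=0), (x=3, y=1), (x=4, y=2), (x=5, y=3)
  Distance 7: (x=3, y=0), (x=4, y=1), (x=5, y=2), (x=6, y=3)
  Distance 8: (x=4, y=0), (x=5, y=1), (x=6, y=2), (x=7, y=3), (x=6, y=4)
  Distance 9: (x=5, y=0), (x=7, y=2), (x=7, y=4)
  Distance 10: (x=6, y=0), (x=7, y=5)
  Distance 11: (x=7, y=0)
Total reachable: 42 (grid has 42 open cells total)

Answer: Reachable cells: 42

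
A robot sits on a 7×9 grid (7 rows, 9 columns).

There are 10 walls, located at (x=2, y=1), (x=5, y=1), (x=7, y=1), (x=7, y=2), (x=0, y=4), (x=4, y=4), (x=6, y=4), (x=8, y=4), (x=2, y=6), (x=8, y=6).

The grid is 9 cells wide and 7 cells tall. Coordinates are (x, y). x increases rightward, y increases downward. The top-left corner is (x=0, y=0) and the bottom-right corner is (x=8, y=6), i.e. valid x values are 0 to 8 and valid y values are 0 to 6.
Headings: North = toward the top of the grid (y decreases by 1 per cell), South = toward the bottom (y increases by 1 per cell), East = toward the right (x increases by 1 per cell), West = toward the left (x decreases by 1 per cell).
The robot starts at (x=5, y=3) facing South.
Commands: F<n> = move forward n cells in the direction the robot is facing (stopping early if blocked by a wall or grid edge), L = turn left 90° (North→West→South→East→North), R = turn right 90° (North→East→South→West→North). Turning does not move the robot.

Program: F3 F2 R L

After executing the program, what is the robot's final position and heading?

Start: (x=5, y=3), facing South
  F3: move forward 3, now at (x=5, y=6)
  F2: move forward 0/2 (blocked), now at (x=5, y=6)
  R: turn right, now facing West
  L: turn left, now facing South
Final: (x=5, y=6), facing South

Answer: Final position: (x=5, y=6), facing South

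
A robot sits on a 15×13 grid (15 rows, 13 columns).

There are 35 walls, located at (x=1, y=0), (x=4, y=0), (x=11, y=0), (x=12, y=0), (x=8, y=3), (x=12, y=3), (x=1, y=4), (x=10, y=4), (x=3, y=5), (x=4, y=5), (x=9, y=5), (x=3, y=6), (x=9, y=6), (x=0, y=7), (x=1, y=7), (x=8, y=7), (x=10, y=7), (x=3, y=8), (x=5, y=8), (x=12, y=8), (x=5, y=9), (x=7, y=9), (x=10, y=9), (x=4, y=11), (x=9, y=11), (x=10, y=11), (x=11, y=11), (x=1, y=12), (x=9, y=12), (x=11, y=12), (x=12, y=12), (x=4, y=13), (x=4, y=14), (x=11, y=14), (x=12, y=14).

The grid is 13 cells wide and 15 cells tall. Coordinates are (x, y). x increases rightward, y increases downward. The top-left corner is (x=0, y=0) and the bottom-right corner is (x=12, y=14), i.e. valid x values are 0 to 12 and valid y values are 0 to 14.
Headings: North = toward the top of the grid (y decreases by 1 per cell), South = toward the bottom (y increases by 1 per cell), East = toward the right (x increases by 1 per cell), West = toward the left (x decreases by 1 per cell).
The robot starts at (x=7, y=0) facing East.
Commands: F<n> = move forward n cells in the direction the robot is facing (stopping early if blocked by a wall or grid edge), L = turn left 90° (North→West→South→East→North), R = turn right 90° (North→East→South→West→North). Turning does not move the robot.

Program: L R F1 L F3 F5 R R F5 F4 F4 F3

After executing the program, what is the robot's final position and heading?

Answer: Final position: (x=8, y=2), facing South

Derivation:
Start: (x=7, y=0), facing East
  L: turn left, now facing North
  R: turn right, now facing East
  F1: move forward 1, now at (x=8, y=0)
  L: turn left, now facing North
  F3: move forward 0/3 (blocked), now at (x=8, y=0)
  F5: move forward 0/5 (blocked), now at (x=8, y=0)
  R: turn right, now facing East
  R: turn right, now facing South
  F5: move forward 2/5 (blocked), now at (x=8, y=2)
  F4: move forward 0/4 (blocked), now at (x=8, y=2)
  F4: move forward 0/4 (blocked), now at (x=8, y=2)
  F3: move forward 0/3 (blocked), now at (x=8, y=2)
Final: (x=8, y=2), facing South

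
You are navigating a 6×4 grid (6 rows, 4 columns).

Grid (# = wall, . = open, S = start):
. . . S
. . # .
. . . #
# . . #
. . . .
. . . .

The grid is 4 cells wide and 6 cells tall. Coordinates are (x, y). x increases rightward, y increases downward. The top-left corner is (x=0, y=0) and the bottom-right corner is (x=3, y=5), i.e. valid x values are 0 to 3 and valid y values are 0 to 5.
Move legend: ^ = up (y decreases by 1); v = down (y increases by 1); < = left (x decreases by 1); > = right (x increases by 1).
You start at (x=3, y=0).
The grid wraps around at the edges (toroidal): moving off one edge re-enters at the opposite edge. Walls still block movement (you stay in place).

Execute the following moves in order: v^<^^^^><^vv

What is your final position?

Answer: Final position: (x=1, y=3)

Derivation:
Start: (x=3, y=0)
  v (down): (x=3, y=0) -> (x=3, y=1)
  ^ (up): (x=3, y=1) -> (x=3, y=0)
  < (left): (x=3, y=0) -> (x=2, y=0)
  ^ (up): (x=2, y=0) -> (x=2, y=5)
  ^ (up): (x=2, y=5) -> (x=2, y=4)
  ^ (up): (x=2, y=4) -> (x=2, y=3)
  ^ (up): (x=2, y=3) -> (x=2, y=2)
  > (right): blocked, stay at (x=2, y=2)
  < (left): (x=2, y=2) -> (x=1, y=2)
  ^ (up): (x=1, y=2) -> (x=1, y=1)
  v (down): (x=1, y=1) -> (x=1, y=2)
  v (down): (x=1, y=2) -> (x=1, y=3)
Final: (x=1, y=3)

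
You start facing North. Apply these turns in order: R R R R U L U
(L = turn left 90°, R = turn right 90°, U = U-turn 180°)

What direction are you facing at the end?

Answer: Final heading: West

Derivation:
Start: North
  R (right (90° clockwise)) -> East
  R (right (90° clockwise)) -> South
  R (right (90° clockwise)) -> West
  R (right (90° clockwise)) -> North
  U (U-turn (180°)) -> South
  L (left (90° counter-clockwise)) -> East
  U (U-turn (180°)) -> West
Final: West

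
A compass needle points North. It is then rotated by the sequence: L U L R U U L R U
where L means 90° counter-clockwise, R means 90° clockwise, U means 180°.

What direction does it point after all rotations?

Start: North
  L (left (90° counter-clockwise)) -> West
  U (U-turn (180°)) -> East
  L (left (90° counter-clockwise)) -> North
  R (right (90° clockwise)) -> East
  U (U-turn (180°)) -> West
  U (U-turn (180°)) -> East
  L (left (90° counter-clockwise)) -> North
  R (right (90° clockwise)) -> East
  U (U-turn (180°)) -> West
Final: West

Answer: Final heading: West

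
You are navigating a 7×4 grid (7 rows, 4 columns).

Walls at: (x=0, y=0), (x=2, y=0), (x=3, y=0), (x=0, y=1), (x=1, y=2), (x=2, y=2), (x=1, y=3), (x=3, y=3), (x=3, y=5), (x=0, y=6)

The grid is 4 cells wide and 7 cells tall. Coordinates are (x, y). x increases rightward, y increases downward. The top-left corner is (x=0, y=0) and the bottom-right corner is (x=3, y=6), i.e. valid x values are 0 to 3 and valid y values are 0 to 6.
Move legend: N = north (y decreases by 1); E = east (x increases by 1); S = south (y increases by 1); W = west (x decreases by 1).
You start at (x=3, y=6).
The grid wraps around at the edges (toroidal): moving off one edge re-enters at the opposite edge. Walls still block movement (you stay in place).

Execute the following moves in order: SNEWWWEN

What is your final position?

Answer: Final position: (x=2, y=5)

Derivation:
Start: (x=3, y=6)
  S (south): blocked, stay at (x=3, y=6)
  N (north): blocked, stay at (x=3, y=6)
  E (east): blocked, stay at (x=3, y=6)
  W (west): (x=3, y=6) -> (x=2, y=6)
  W (west): (x=2, y=6) -> (x=1, y=6)
  W (west): blocked, stay at (x=1, y=6)
  E (east): (x=1, y=6) -> (x=2, y=6)
  N (north): (x=2, y=6) -> (x=2, y=5)
Final: (x=2, y=5)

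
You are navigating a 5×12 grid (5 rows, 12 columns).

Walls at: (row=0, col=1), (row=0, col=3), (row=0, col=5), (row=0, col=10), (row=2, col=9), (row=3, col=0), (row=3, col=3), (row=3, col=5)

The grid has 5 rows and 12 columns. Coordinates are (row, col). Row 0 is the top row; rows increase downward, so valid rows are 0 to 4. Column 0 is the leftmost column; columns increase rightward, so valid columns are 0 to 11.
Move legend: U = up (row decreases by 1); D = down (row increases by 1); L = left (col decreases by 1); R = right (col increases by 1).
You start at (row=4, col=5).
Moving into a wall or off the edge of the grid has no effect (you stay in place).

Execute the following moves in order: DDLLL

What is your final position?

Answer: Final position: (row=4, col=2)

Derivation:
Start: (row=4, col=5)
  D (down): blocked, stay at (row=4, col=5)
  D (down): blocked, stay at (row=4, col=5)
  L (left): (row=4, col=5) -> (row=4, col=4)
  L (left): (row=4, col=4) -> (row=4, col=3)
  L (left): (row=4, col=3) -> (row=4, col=2)
Final: (row=4, col=2)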